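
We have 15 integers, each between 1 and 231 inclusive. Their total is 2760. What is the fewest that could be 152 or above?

7

If only k of them are at least 152, the other 15 − k are at most 151, so the total is at most k·231 + (15 − k)·151.
This must reach 2760, so k·231 + (15 − k)·151 ≥ 2760, giving k ≥ 7.
Exactly 7 works: 7 values at 231 and 8 at 151 total 2825; lower one of the high values by 65 (still ≥ 152) to hit 2760.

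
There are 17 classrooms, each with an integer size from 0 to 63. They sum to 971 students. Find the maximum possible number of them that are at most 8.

Suppose k of them are at most 8. Those contribute at most 8 each and the rest at most 63 each.
So the total is at most 8k + 63(17 − k) = 1071 − 55k. This must still be ≥ 971, so k ≤ 1.
k = 1 is achieved by 1 value at 8 and 16 at 63, total 1016; lower one of the 63's by 45 (still > 8) to reach 971.

1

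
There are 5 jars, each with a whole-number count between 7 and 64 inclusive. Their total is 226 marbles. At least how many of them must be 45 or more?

Suppose at most 5 − j of them reach 45; then j values are ≤ 44 and the rest ≤ 64.
The total is then ≤ 44·j + 64·(5 − j) = 320 − 20j. For this to be ≥ 226 we need j ≤ 4, so at least 5 − 4 = 1 must reach 45.
Exactly 1 works: 1 value at 64 and 4 at 44 total 240; lower one of the high values by 14 (still ≥ 45) to hit 226.

1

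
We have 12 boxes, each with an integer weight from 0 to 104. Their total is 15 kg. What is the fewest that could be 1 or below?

If only k of them are at most 1, the other 12 − k are at least 2, so the total is at least (12 − k)·2 + k·0.
This is ≤ 15, so (12 − k)·2 + 0k ≤ 15, which gives k ≥ 5.
Exactly 5 works: 5 values at 0 and 7 at 2 total 14; raise one of the low values by 1 (still ≤ 1) to hit 15.

5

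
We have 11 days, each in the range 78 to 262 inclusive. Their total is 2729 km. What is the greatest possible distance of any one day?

262

Maximizing one value means minimizing the remaining 10.
The other 10 contribute at least 10 × 78 = 780, leaving at most 2729 − 780 = 1949.
But each day is capped at 262, so the maximum is 262.
Achievable: one at 262 and the other 10 totalling 2467, which fits since 10 × 78 ≤ 2467 ≤ 10 × 262.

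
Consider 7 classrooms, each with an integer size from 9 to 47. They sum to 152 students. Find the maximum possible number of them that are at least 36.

Suppose k of them are at least 36. Those contribute at least 36 each and the other 7 − k at least 9 each.
So the total is at least 36k + 9(7 − k) = 63 + 27k. This must be ≤ 152, giving k ≤ 3.
k = 3 is achieved by 3 values at 36 and 4 at 9, total 144; add 8 to one value (staying below 36) to reach 152.

3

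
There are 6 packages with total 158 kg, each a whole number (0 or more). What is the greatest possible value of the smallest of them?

The 6 values sum to 158, so their minimum is at most ⌊158/6⌋ = 26.
Taking 4 copies of 26 and 2 copies of 27 gives exactly 158, so 26 is attained.

26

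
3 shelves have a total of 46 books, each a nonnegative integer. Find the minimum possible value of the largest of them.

16

The 3 values sum to 46, so their maximum is at least ⌈46/3⌉ = 16.
Achievable: 1 of them at 16 and 2 at 15 total 46.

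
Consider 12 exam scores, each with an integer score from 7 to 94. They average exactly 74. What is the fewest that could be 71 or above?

The total is 12 × 74 = 888.
If only k of them are at least 71, the other 12 − k are at most 70, so the total is at most k·94 + (12 − k)·70.
This must reach 888, so k·94 + (12 − k)·70 ≥ 888, giving k ≥ 2.
Exactly 2 works: 2 values at 94 and 10 at 70 total 888.

2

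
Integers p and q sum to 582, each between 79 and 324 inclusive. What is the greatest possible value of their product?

With p + q fixed, pq peaks when the two are closest together.
Taking p = 291 and q = 291 (both in [79, 324]) gives pq = 84681.

84681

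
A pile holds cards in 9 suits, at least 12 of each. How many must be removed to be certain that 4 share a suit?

28

In the worst case you draw 3 of each of the 9 suits: 9 × 3 = 27.
One more forces 4 of some suit, so 27 + 1 = 28.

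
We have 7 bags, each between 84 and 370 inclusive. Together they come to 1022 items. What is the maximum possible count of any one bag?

Maximizing one value means minimizing the remaining 6.
The other 6 contribute at least 6 × 84 = 504, leaving at most 1022 − 504 = 518.
But each bag is capped at 370, so the maximum is 370.
Achievable: one at 370 and the other 6 totalling 652, which fits since 6 × 84 ≤ 652 ≤ 6 × 370.

370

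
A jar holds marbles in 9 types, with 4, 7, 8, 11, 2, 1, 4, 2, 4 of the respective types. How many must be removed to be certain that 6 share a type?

In the worst case you take as many as possible of each type without reaching 6: 4 + 5 + 5 + 5 + 2 + 1 + 4 + 2 + 4 = 32.
The next one must give 6 of some type, so 32 + 1 = 33.

33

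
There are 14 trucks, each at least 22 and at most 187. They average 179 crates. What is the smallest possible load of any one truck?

Minimizing one value means maximizing the remaining 13.
The total is 14 × 179 = 2506.
The other 13 contribute at most 13 × 187 = 2431, leaving at least 2506 − 2431 = 75.
Since 75 ≥ 22, this is achievable: one at 75 and 13 at 187.

75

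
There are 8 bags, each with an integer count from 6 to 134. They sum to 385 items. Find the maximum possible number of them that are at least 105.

3

Suppose k of them are at least 105. Those contribute at least 105 each and the other 8 − k at least 6 each.
So the total is at least 105k + 6(8 − k) = 48 + 99k. This must be ≤ 385, giving k ≤ 3.
k = 3 is achieved by 3 values at 105 and 5 at 6, total 345; add 40 to one value (staying below 105) to reach 385.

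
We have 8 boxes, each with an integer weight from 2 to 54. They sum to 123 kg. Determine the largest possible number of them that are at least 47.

2

With k values at 47 or above and the rest at least 2, the sum is at least 16 + 45k.
Since the sum is 123, we need 45k ≤ 107, i.e. k ≤ 2.
k = 2 is achieved by 2 values at 47 and 6 at 2, total 106; add 17 to one value (staying below 47) to reach 123.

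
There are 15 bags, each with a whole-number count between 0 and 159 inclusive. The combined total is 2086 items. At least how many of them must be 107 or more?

10

If only k of them are at least 107, the other 15 − k are at most 106, so the total is at most k·159 + (15 − k)·106.
This must reach 2086, so k·159 + (15 − k)·106 ≥ 2086, giving k ≥ 10.
Exactly 10 works: 10 values at 159 and 5 at 106 total 2120; lower one of the high values by 34 (still ≥ 107) to hit 2086.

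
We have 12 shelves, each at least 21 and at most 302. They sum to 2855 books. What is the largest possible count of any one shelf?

302

To make one shelf as large as possible, make the other 11 as small as possible.
The other 11 contribute at least 11 × 21 = 231, leaving at most 2855 − 231 = 2624.
But each shelf is capped at 302, so the maximum is 302.
Achievable: one at 302 and the other 11 totalling 2553, which fits since 11 × 21 ≤ 2553 ≤ 11 × 302.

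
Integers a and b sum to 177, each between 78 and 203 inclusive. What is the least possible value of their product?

7722

ab = a(177 − a) is concave in a, so over [78, 99] it is minimized at an endpoint.
The extreme feasible split is a = 78, b = 99, giving ab = 7722.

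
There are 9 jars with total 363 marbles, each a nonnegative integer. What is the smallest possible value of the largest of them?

The average is 363/9 > 40, so not all 9 can be 40 or less; the largest is ≥ 41.
Achievable: 3 of them at 41 and 6 at 40 total 363.

41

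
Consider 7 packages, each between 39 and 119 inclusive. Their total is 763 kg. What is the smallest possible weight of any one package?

49

Minimizing one value means maximizing the remaining 6.
The other 6 contribute at most 6 × 119 = 714, leaving at least 763 − 714 = 49.
Since 49 ≥ 39, this is achievable: one at 49 and 6 at 119.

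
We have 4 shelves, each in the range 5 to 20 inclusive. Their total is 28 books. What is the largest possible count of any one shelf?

13

Maximizing one value means minimizing the remaining 3.
The other 3 contribute at least 3 × 5 = 15, leaving at most 28 − 15 = 13.
Since 13 ≤ 20, this is achievable: one at 13 and 3 at 5.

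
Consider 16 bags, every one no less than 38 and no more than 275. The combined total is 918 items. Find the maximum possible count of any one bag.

Maximizing one value means minimizing the remaining 15.
The other 15 contribute at least 15 × 38 = 570, leaving at most 918 − 570 = 348.
But each bag is capped at 275, so the maximum is 275.
Achievable: one at 275 and the other 15 totalling 643, which fits since 15 × 38 ≤ 643 ≤ 15 × 275.

275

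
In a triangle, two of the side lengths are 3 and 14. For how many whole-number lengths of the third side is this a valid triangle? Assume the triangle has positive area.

The triangle inequality gives |3 − 14| < c < 3 + 14, i.e. 11 < c < 17.
So c can be any integer from 12 to 16: 5 values.

5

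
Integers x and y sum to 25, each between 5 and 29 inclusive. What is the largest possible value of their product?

For a fixed sum, the product xy is largest when x and y are as close as possible.
Taking x = 12 and y = 13 (both in [5, 29]) gives xy = 156.

156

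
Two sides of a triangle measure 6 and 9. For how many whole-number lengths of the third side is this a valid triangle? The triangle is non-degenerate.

11

The triangle inequality gives |6 − 9| < c < 6 + 9, i.e. 3 < c < 15.
So c can be any integer from 4 to 14: 11 values.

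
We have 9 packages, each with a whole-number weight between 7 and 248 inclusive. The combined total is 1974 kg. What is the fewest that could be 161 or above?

If only k of them are at least 161, the other 9 − k are at most 160, so the total is at most k·248 + (9 − k)·160.
This must reach 1974, so k·248 + (9 − k)·160 ≥ 1974, giving k ≥ 7.
Exactly 7 works: 7 values at 248 and 2 at 160 total 2056; lower one of the high values by 82 (still ≥ 161) to hit 1974.

7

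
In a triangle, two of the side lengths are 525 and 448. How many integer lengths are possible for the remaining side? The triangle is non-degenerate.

The triangle inequality gives |525 − 448| < c < 525 + 448, i.e. 77 < c < 973.
So c can be any integer from 78 to 972: 895 values.

895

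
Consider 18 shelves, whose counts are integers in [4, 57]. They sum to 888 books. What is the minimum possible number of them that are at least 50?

If only k of them are at least 50, the other 18 − k are at most 49, so the total is at most k·57 + (18 − k)·49.
This must reach 888, so k·57 + (18 − k)·49 ≥ 888, giving k ≥ 1.
Exactly 1 works: 1 value at 57 and 17 at 49 total 890; lower one of the high values by 2 (still ≥ 50) to hit 888.

1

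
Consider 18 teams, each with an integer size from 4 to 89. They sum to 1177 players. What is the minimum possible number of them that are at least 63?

3

Each value short of 63 is at most 62, costing at least 89 − 62 = 27 against the maximum total of 1602.
We can afford to lose at most 1602 − 1177 = 425, so at most ⌊425/27⌋ = 15 fall short, and at least 3 are ≥ 63.
Exactly 3 works: 3 values at 89 and 15 at 62 total 1197; lower one of the high values by 20 (still ≥ 63) to hit 1177.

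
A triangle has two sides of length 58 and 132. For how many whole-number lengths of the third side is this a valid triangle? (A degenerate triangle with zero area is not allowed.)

115

The triangle inequality gives |58 − 132| < c < 58 + 132, i.e. 74 < c < 190.
So c can be any integer from 75 to 189: 115 values.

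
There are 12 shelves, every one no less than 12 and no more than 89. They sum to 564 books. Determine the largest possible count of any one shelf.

To make one shelf as large as possible, make the other 11 as small as possible.
The other 11 contribute at least 11 × 12 = 132, leaving at most 564 − 132 = 432.
But each shelf is capped at 89, so the maximum is 89.
Achievable: one at 89 and the other 11 totalling 475, which fits since 11 × 12 ≤ 475 ≤ 11 × 89.

89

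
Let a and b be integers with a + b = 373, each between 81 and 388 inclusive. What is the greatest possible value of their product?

With a + b fixed, ab peaks when the two are closest together.
Taking a = 186 and b = 187 (both in [81, 388]) gives ab = 34782.

34782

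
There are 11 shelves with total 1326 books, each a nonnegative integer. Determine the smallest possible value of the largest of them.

121

The average is 1326/11 > 120, so not all 11 can be 120 or less; the largest is ≥ 121.
Equality holds with 6 values of 121 and 5 values of 120.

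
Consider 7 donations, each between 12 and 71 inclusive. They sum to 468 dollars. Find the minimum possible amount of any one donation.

To make one donation as small as possible, make the other 6 as large as possible.
The other 6 contribute at most 6 × 71 = 426, leaving at least 468 − 426 = 42.
Since 42 ≥ 12, this is achievable: one at 42 and 6 at 71.

42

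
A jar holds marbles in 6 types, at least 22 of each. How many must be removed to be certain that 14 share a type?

79

You could draw 13 of every type without reaching 14 of any — 78 in all.
One more forces 14 of some type, so 78 + 1 = 79.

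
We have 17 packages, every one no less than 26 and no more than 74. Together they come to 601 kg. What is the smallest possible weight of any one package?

To make one package as small as possible, make the other 16 as large as possible.
The other 16 can take up 16 × 74 = 1184 ≥ 601 − 26, so one package can sit at its floor of 26.
Achievable: one at 26 and the other 16 totalling 575, which fits since 16 × 26 ≤ 575 ≤ 16 × 74.

26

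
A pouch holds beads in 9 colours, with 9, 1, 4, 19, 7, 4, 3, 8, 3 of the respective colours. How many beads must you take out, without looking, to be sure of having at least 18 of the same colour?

57

In the worst case you take as many as possible of each colour without reaching 18: 9 + 1 + 4 + 17 + 7 + 4 + 3 + 8 + 3 = 56.
The next one must give 18 of some colour, so 56 + 1 = 57.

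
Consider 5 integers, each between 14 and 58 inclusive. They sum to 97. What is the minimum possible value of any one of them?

Minimizing one value means maximizing the remaining 4.
The other 4 can take up 4 × 58 = 232 ≥ 97 − 14, so one integer can sit at its floor of 14.
Achievable: one at 14 and the other 4 totalling 83, which fits since 4 × 14 ≤ 83 ≤ 4 × 58.

14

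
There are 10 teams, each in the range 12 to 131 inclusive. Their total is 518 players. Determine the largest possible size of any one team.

To make one team as large as possible, make the other 9 as small as possible.
The other 9 contribute at least 9 × 12 = 108, leaving at most 518 − 108 = 410.
But each team is capped at 131, so the maximum is 131.
Achievable: one at 131 and the other 9 totalling 387, which fits since 9 × 12 ≤ 387 ≤ 9 × 131.

131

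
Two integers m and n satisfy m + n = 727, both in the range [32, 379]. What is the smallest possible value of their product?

131892

mn = m(727 − m) is concave in m, so over [348, 379] it is minimized at an endpoint.
At the endpoint m = 348, n = 727 − 348 = 379, so mn = 348 × 379 = 131892.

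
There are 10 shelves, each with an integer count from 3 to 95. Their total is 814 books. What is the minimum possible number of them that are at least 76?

Each value short of 76 is at most 75, costing at least 95 − 75 = 20 against the maximum total of 950.
We can afford to lose at most 950 − 814 = 136, so at most ⌊136/20⌋ = 6 fall short, and at least 4 are ≥ 76.
Exactly 4 works: 4 values at 95 and 6 at 75 total 830; lower one of the high values by 16 (still ≥ 76) to hit 814.

4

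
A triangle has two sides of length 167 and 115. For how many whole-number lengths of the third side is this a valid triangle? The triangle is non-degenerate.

The triangle inequality gives |167 − 115| < c < 167 + 115, i.e. 52 < c < 282.
So c can be any integer from 53 to 281: 229 values.

229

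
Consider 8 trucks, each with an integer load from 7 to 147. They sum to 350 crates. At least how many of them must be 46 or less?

1

Each value above 46 is at least 47, contributing at least 47 − 7 = 40 above the floor 7.
The sum exceeds the floor total 56 by 294, so at most ⌊294/40⌋ = 7 exceed 46, and at least 1 are ≤ 46.
Exactly 1 works: 1 value at 7 and 7 at 47 total 336; raise one of the low values by 14 (still ≤ 46) to hit 350.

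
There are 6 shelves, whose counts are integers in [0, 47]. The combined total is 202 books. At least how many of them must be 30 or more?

If only k of them are at least 30, the other 6 − k are at most 29, so the total is at most k·47 + (6 − k)·29.
This must reach 202, so k·47 + (6 − k)·29 ≥ 202, giving k ≥ 2.
Exactly 2 works: 2 values at 47 and 4 at 29 total 210; lower one of the high values by 8 (still ≥ 30) to hit 202.

2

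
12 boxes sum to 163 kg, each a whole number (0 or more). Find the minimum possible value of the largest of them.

The 12 values sum to 163, so their maximum is at least ⌈163/12⌉ = 14.
Equality holds with 7 values of 14 and 5 values of 13.

14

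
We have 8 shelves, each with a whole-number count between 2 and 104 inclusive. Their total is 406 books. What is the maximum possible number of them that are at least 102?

Suppose k of them are at least 102. Those contribute at least 102 each and the other 8 − k at least 2 each.
So the total is at least 102k + 2(8 − k) = 16 + 100k. This must be ≤ 406, giving k ≤ 3.
k = 3 is achieved by 3 values at 102 and 5 at 2, total 316; add 90 to one value (staying below 102) to reach 406.

3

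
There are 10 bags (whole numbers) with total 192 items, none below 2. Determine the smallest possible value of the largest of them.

The 10 values sum to 192, so their maximum is at least ⌈192/10⌉ = 20.
Achievable: 2 of them at 20 and 8 at 19 total 192.

20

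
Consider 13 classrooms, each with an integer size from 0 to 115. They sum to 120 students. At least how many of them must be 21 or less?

8

If only k of them are at most 21, the other 13 − k are at least 22, so the total is at least (13 − k)·22 + k·0.
This is ≤ 120, so (13 − k)·22 + 0k ≤ 120, which gives k ≥ 8.
Exactly 8 works: 8 values at 0 and 5 at 22 total 110; raise one of the low values by 10 (still ≤ 21) to hit 120.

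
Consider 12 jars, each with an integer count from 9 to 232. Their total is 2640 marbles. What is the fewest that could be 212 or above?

Suppose at most 12 − j of them reach 212; then j values are ≤ 211 and the rest ≤ 232.
The total is then ≤ 211·j + 232·(12 − j) = 2784 − 21j. For this to be ≥ 2640 we need j ≤ 6, so at least 12 − 6 = 6 must reach 212.
Exactly 6 works: 6 values at 232 and 6 at 211 total 2658; lower one of the high values by 18 (still ≥ 212) to hit 2640.

6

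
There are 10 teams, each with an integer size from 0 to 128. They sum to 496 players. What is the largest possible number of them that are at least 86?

5

If k of the values are ≥ 86, the total is ≥ 86k + 0(10 − k).
Setting 86k + 0(10 − k) ≤ 496 gives 86k ≤ 496, so k ≤ 5.
k = 5 is achieved by 5 values at 86 and 5 at 0, total 430; add 66 to one value (staying below 86) to reach 496.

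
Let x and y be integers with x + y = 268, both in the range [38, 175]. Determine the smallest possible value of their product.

16275

Since x + y is fixed, pushing one of them to its bound minimizes the product.
The extreme feasible split is x = 93, y = 175, giving xy = 16275.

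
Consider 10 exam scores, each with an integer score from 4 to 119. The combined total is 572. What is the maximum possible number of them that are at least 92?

6

With k values at 92 or above and the rest at least 4, the sum is at least 40 + 88k.
Since the sum is 572, we need 88k ≤ 532, i.e. k ≤ 6.
k = 6 is achieved by 6 values at 92 and 4 at 4, total 568; add 4 to one value (staying below 92) to reach 572.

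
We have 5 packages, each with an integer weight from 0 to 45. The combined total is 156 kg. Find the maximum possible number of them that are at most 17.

Suppose k of them are at most 17. Those contribute at most 17 each and the rest at most 45 each.
So the total is at most 17k + 45(5 − k) = 225 − 28k. This must still be ≥ 156, so k ≤ 2.
k = 2 is achieved by 2 values at 17 and 3 at 45, total 169; lower one of the 45's by 13 (still > 17) to reach 156.

2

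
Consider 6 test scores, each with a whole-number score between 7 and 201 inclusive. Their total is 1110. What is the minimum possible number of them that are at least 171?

3

If only k of them are at least 171, the other 6 − k are at most 170, so the total is at most k·201 + (6 − k)·170.
This must reach 1110, so k·201 + (6 − k)·170 ≥ 1110, giving k ≥ 3.
Exactly 3 works: 3 values at 201 and 3 at 170 total 1113; lower one of the high values by 3 (still ≥ 171) to hit 1110.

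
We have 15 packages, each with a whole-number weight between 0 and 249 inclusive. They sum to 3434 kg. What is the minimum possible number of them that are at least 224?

4

If only k of them are at least 224, the other 15 − k are at most 223, so the total is at most k·249 + (15 − k)·223.
This must reach 3434, so k·249 + (15 − k)·223 ≥ 3434, giving k ≥ 4.
Exactly 4 works: 4 values at 249 and 11 at 223 total 3449; lower one of the high values by 15 (still ≥ 224) to hit 3434.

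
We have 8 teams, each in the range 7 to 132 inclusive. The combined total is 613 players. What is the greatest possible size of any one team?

Maximizing one value means minimizing the remaining 7.
The other 7 contribute at least 7 × 7 = 49, leaving at most 613 − 49 = 564.
But each team is capped at 132, so the maximum is 132.
Achievable: one at 132 and the other 7 totalling 481, which fits since 7 × 7 ≤ 481 ≤ 7 × 132.

132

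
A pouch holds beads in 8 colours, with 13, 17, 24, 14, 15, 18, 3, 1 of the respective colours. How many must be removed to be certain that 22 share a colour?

103

In the worst case you take as many as possible of each colour without reaching 22: 13 + 17 + 21 + 14 + 15 + 18 + 3 + 1 = 102.
The next one must give 22 of some colour, so 102 + 1 = 103.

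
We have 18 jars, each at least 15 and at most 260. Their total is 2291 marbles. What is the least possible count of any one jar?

To make one jar as small as possible, make the other 17 as large as possible.
The other 17 can take up 17 × 260 = 4420 ≥ 2291 − 15, so one jar can sit at its floor of 15.
Achievable: one at 15 and the other 17 totalling 2276, which fits since 17 × 15 ≤ 2276 ≤ 17 × 260.

15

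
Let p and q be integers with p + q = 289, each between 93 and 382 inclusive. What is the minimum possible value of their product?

18228

For a fixed sum, pq is smallest when p and q are as far apart as possible.
The extreme feasible split is p = 93, q = 196, giving pq = 18228.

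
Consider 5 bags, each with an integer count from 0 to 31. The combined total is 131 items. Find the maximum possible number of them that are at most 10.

1

Suppose k of them are at most 10. Those contribute at most 10 each and the rest at most 31 each.
So the total is at most 10k + 31(5 − k) = 155 − 21k. This must still be ≥ 131, so k ≤ 1.
k = 1 is achieved by 1 value at 10 and 4 at 31, total 134; lower one of the 31's by 3 (still > 10) to reach 131.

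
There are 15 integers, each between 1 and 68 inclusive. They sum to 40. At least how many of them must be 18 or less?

14

Each value above 18 is at least 19, contributing at least 19 − 1 = 18 above the floor 1.
The sum exceeds the floor total 15 by 25, so at most ⌊25/18⌋ = 1 exceed 18, and at least 14 are ≤ 18.
Exactly 14 works: 14 values at 1 and 1 at 19 total 33; raise one of the low values by 7 (still ≤ 18) to hit 40.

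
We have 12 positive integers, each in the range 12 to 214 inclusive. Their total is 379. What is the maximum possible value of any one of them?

214

To make one integer as large as possible, make the other 11 as small as possible.
The other 11 contribute at least 11 × 12 = 132, leaving at most 379 − 132 = 247.
But each integer is capped at 214, so the maximum is 214.
Achievable: one at 214 and the other 11 totalling 165, which fits since 11 × 12 ≤ 165 ≤ 11 × 214.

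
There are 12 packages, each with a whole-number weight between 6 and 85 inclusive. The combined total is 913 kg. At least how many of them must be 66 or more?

7

If only k of them are at least 66, the other 12 − k are at most 65, so the total is at most k·85 + (12 − k)·65.
This must reach 913, so k·85 + (12 − k)·65 ≥ 913, giving k ≥ 7.
Exactly 7 works: 7 values at 85 and 5 at 65 total 920; lower one of the high values by 7 (still ≥ 66) to hit 913.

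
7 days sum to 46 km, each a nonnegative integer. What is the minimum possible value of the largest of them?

7

If every one of the 7 were at most 6, the total would be at most 7 × 6 = 42 < 46.
Equality holds with 4 values of 7 and 3 values of 6.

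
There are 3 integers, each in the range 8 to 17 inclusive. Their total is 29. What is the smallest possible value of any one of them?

8

Minimizing one value means maximizing the remaining 2.
The other 2 can take up 2 × 17 = 34 ≥ 29 − 8, so one integer can sit at its floor of 8.
Achievable: one at 8 and the other 2 totalling 21, which fits since 2 × 8 ≤ 21 ≤ 2 × 17.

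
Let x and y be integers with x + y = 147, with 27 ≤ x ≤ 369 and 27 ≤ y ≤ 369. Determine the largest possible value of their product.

With x + y fixed, xy peaks when the two are closest together.
Taking x = 73 and y = 74 (both in [27, 369]) gives xy = 5402.

5402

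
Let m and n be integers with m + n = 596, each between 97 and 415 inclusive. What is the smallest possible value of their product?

mn = m(596 − m) is concave in m, so over [181, 415] it is minimized at an endpoint.
The extreme feasible split is m = 181, n = 415, giving mn = 75115.

75115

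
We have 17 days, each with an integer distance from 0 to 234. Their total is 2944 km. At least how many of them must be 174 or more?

1

Each value short of 174 is at most 173, costing at least 234 − 173 = 61 against the maximum total of 3978.
We can afford to lose at most 3978 − 2944 = 1034, so at most ⌊1034/61⌋ = 16 fall short, and at least 1 are ≥ 174.
Exactly 1 works: 1 value at 234 and 16 at 173 total 3002; lower one of the high values by 58 (still ≥ 174) to hit 2944.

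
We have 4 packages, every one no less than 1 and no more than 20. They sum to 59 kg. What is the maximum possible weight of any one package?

20

To make one package as large as possible, make the other 3 as small as possible.
The other 3 contribute at least 3 × 1 = 3, leaving at most 59 − 3 = 56.
But each package is capped at 20, so the maximum is 20.
Achievable: one at 20 and the other 3 totalling 39, which fits since 3 × 1 ≤ 39 ≤ 3 × 20.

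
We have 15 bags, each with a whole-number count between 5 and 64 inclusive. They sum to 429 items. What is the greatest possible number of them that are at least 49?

8

With k values at 49 or above and the rest at least 5, the sum is at least 75 + 44k.
Since the sum is 429, we need 44k ≤ 354, i.e. k ≤ 8.
k = 8 is achieved by 8 values at 49 and 7 at 5, total 427; add 2 to one value (staying below 49) to reach 429.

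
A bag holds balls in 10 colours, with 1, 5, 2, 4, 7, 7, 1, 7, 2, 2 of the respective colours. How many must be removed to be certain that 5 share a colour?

29

In the worst case you take as many as possible of each colour without reaching 5: 1 + 4 + 2 + 4 + 4 + 4 + 1 + 4 + 2 + 2 = 28.
The next one must give 5 of some colour, so 28 + 1 = 29.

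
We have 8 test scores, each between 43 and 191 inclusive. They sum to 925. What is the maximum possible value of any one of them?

191

To make one score as large as possible, make the other 7 as small as possible.
The other 7 contribute at least 7 × 43 = 301, leaving at most 925 − 301 = 624.
But each score is capped at 191, so the maximum is 191.
Achievable: one at 191 and the other 7 totalling 734, which fits since 7 × 43 ≤ 734 ≤ 7 × 191.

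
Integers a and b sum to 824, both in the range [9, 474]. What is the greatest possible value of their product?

With a + b fixed, ab peaks when the two are closest together.
Taking a = 412 and b = 412 (both in [9, 474]) gives ab = 169744.

169744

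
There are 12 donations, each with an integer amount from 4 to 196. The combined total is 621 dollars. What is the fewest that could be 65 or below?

3

Each value above 65 is at least 66, contributing at least 66 − 4 = 62 above the floor 4.
The sum exceeds the floor total 48 by 573, so at most ⌊573/62⌋ = 9 exceed 65, and at least 3 are ≤ 65.
Exactly 3 works: 3 values at 4 and 9 at 66 total 606; raise one of the low values by 15 (still ≤ 65) to hit 621.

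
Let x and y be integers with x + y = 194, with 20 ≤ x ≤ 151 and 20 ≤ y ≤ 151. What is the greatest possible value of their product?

For a fixed sum, the product xy is largest when x and y are as close as possible.
Taking x = 97 and y = 97 (both in [20, 151]) gives xy = 9409.

9409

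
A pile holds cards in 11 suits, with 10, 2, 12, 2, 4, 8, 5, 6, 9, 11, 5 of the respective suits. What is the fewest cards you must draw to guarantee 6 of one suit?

In the worst case you take as many as possible of each suit without reaching 6: 5 + 2 + 5 + 2 + 4 + 5 + 5 + 5 + 5 + 5 + 5 = 48.
The next one must give 6 of some suit, so 48 + 1 = 49.

49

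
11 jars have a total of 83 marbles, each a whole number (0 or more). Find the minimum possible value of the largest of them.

8

If every one of the 11 were at most 7, the total would be at most 11 × 7 = 77 < 83.
Taking 5 copies of 7 and 6 copies of 8 gives exactly 83, so 8 is attained.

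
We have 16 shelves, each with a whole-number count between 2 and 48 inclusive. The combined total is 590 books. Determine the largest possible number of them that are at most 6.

4

Each value at 6 or below falls at least 48 − 6 = 42 short of the ceiling 48.
The ceiling total is 16 × 48 = 768, and we need 590, so at most ⌊(768 − 590)/42⌋ = 4 can be that low.
k = 4 is achieved by 4 values at 6 and 12 at 48, total 600; lower one of the 48's by 10 (still > 6) to reach 590.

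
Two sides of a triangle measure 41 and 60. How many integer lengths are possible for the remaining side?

The triangle inequality gives |41 − 60| < c < 41 + 60, i.e. 19 < c < 101.
So c can be any integer from 20 to 100: 81 values.

81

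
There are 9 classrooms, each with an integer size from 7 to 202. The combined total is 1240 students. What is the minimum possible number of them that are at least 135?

1

Each value short of 135 is at most 134, costing at least 202 − 134 = 68 against the maximum total of 1818.
We can afford to lose at most 1818 − 1240 = 578, so at most ⌊578/68⌋ = 8 fall short, and at least 1 are ≥ 135.
Exactly 1 works: 1 value at 202 and 8 at 134 total 1274; lower one of the high values by 34 (still ≥ 135) to hit 1240.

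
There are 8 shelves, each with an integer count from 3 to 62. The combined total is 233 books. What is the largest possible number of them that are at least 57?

3

If k of the values are ≥ 57, the total is ≥ 57k + 3(8 − k).
Setting 57k + 3(8 − k) ≤ 233 gives 54k ≤ 209, so k ≤ 3.
k = 3 is achieved by 3 values at 57 and 5 at 3, total 186; add 47 to one value (staying below 57) to reach 233.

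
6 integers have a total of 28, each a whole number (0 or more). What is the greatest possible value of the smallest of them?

4

The average is 28/6 < 5, so some value is ≤ 4.
Achievable: 2 of them at 4 and 4 at 5 total 28.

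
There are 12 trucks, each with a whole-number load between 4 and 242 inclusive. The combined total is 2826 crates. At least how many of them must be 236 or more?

Suppose at most 12 − j of them reach 236; then j values are ≤ 235 and the rest ≤ 242.
The total is then ≤ 235·j + 242·(12 − j) = 2904 − 7j. For this to be ≥ 2826 we need j ≤ 11, so at least 12 − 11 = 1 must reach 236.
Exactly 1 works: 1 value at 242 and 11 at 235 total 2827; lower one of the high values by 1 (still ≥ 236) to hit 2826.

1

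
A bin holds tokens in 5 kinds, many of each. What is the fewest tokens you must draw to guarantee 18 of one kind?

In the worst case you draw 17 of each of the 5 kinds: 5 × 17 = 85.
One more forces 18 of some kind, so 85 + 1 = 86.

86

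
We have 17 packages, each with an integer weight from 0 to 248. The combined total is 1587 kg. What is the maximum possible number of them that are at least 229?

Suppose k of them are at least 229. Those contribute at least 229 each and the other 17 − k at least 0 each.
So the total is at least 229k + 0(17 − k) = 0 + 229k. This must be ≤ 1587, giving k ≤ 6.
k = 6 is achieved by 6 values at 229 and 11 at 0, total 1374; add 213 to one value (staying below 229) to reach 1587.

6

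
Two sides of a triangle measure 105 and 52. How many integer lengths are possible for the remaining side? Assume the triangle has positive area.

The triangle inequality gives |105 − 52| < c < 105 + 52, i.e. 53 < c < 157.
So c can be any integer from 54 to 156: 103 values.

103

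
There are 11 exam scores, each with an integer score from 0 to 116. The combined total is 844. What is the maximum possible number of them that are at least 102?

If k of the values are ≥ 102, the total is ≥ 102k + 0(11 − k).
Setting 102k + 0(11 − k) ≤ 844 gives 102k ≤ 844, so k ≤ 8.
k = 8 is achieved by 8 values at 102 and 3 at 0, total 816; add 28 to one value (staying below 102) to reach 844.

8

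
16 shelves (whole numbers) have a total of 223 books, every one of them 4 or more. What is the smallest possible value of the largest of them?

The 16 values sum to 223, so their maximum is at least ⌈223/16⌉ = 14.
Equality holds with 15 values of 14 and 1 value of 13.

14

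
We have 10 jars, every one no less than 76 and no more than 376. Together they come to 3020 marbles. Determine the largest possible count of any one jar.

To make one jar as large as possible, make the other 9 as small as possible.
The other 9 contribute at least 9 × 76 = 684, leaving at most 3020 − 684 = 2336.
But each jar is capped at 376, so the maximum is 376.
Achievable: one at 376 and the other 9 totalling 2644, which fits since 9 × 76 ≤ 2644 ≤ 9 × 376.

376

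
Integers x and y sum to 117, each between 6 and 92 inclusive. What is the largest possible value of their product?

xy = x(117 − x) is maximized when x is as near 117/2 as the bounds allow.
Taking x = 58 and y = 59 (both in [6, 92]) gives xy = 3422.

3422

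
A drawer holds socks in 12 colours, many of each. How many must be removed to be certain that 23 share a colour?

265

In the worst case you draw 22 of each of the 12 colours: 12 × 22 = 264.
One more forces 23 of some colour, so 264 + 1 = 265.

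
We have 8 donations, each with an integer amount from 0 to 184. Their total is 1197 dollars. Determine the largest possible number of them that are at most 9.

1

Each value at 9 or below falls at least 184 − 9 = 175 short of the ceiling 184.
The ceiling total is 8 × 184 = 1472, and we need 1197, so at most ⌊(1472 − 1197)/175⌋ = 1 can be that low.
k = 1 is achieved by 1 value at 9 and 7 at 184, total 1297; lower one of the 184's by 100 (still > 9) to reach 1197.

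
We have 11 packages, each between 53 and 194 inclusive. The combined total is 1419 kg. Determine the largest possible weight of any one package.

To make one package as large as possible, make the other 10 as small as possible.
The other 10 contribute at least 10 × 53 = 530, leaving at most 1419 − 530 = 889.
But each package is capped at 194, so the maximum is 194.
Achievable: one at 194 and the other 10 totalling 1225, which fits since 10 × 53 ≤ 1225 ≤ 10 × 194.

194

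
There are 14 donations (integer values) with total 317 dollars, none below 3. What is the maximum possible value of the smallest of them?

22

If every one of the 14 were at least 23, the total would be at least 14 × 23 = 322 > 317.
Equality holds with 5 values of 22 and 9 values of 23.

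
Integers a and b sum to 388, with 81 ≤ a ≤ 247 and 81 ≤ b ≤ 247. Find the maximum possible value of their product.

With a + b fixed, ab peaks when the two are closest together.
Taking a = 194 and b = 194 (both in [81, 247]) gives ab = 37636.

37636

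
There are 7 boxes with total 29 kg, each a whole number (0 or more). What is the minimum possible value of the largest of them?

5

The 7 values sum to 29, so their maximum is at least ⌈29/7⌉ = 5.
Taking 6 copies of 4 and 1 copy of 5 gives exactly 29, so 5 is attained.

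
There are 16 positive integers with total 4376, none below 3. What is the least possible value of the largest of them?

Some value must be at least ⌈4376/16⌉ = 274, since 16 × 273 = 4368 < 4376.
Equality holds with 8 values of 274 and 8 values of 273.

274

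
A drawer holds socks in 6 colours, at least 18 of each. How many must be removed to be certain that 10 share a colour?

55

You could draw 9 of every colour without reaching 10 of any — 54 in all.
One more forces 10 of some colour, so 54 + 1 = 55.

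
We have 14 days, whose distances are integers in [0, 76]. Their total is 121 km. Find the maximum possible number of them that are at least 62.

1

If k of the values are ≥ 62, the total is ≥ 62k + 0(14 − k).
Setting 62k + 0(14 − k) ≤ 121 gives 62k ≤ 121, so k ≤ 1.
k = 1 is achieved by 1 value at 62 and 13 at 0, total 62; add 59 to one value (staying below 62) to reach 121.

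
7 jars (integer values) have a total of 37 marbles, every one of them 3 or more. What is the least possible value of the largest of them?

The 7 values sum to 37, so their maximum is at least ⌈37/7⌉ = 6.
Taking 5 copies of 5 and 2 copies of 6 gives exactly 37, so 6 is attained.

6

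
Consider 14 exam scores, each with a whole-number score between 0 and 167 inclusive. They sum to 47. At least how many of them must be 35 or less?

13

If only k of them are at most 35, the other 14 − k are at least 36, so the total is at least (14 − k)·36 + k·0.
This is ≤ 47, so (14 − k)·36 + 0k ≤ 47, which gives k ≥ 13.
Exactly 13 works: 13 values at 0 and 1 at 36 total 36; raise one of the low values by 11 (still ≤ 35) to hit 47.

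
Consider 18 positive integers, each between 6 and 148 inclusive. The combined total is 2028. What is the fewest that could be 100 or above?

Suppose at most 18 − j of them reach 100; then j values are ≤ 99 and the rest ≤ 148.
The total is then ≤ 99·j + 148·(18 − j) = 2664 − 49j. For this to be ≥ 2028 we need j ≤ 12, so at least 18 − 12 = 6 must reach 100.
Exactly 6 works: 6 values at 148 and 12 at 99 total 2076; lower one of the high values by 48 (still ≥ 100) to hit 2028.

6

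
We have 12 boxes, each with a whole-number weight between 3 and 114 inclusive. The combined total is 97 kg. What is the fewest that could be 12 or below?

6

If only k of them are at most 12, the other 12 − k are at least 13, so the total is at least (12 − k)·13 + k·3.
This is ≤ 97, so (12 − k)·13 + 3k ≤ 97, which gives k ≥ 6.
Exactly 6 works: 6 values at 3 and 6 at 13 total 96; raise one of the low values by 1 (still ≤ 12) to hit 97.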